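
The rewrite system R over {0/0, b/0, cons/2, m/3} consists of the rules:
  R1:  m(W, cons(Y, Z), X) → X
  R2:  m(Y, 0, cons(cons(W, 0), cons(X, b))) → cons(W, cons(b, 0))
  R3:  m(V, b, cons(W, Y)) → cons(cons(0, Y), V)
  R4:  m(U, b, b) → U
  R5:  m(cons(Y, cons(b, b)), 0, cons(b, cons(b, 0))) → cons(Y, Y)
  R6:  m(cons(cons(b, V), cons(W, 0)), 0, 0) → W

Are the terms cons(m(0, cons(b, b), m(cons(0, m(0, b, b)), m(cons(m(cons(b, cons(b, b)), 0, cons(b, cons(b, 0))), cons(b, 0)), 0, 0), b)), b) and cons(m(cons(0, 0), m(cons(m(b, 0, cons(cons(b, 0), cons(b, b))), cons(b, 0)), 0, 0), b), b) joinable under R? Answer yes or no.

Reduce t₁ = cons(m(0, cons(b, b), m(cons(0, m(0, b, b)), m(cons(m(cons(b, cons(b, b)), 0, cons(b, cons(b, 0))), cons(b, 0)), 0, 0), b)), b):
1. cons(m(0, cons(b, b), m(cons(0, m(0, b, b)), m(cons(m(cons(b, cons(b, b)), 0, cons(b, cons(b, 0))), cons(b, 0)), 0, 0), b)), b)  →  cons(m(cons(0, m(0, b, b)), m(cons(m(cons(b, cons(b, b)), 0, cons(b, cons(b, 0))), cons(b, 0)), 0, 0), b), b)   [R1 at 1]
2. cons(m(cons(0, m(0, b, b)), m(cons(m(cons(b, cons(b, b)), 0, cons(b, cons(b, 0))), cons(b, 0)), 0, 0), b), b)  →  cons(m(cons(0, 0), m(cons(m(cons(b, cons(b, b)), 0, cons(b, cons(b, 0))), cons(b, 0)), 0, 0), b), b)   [R4 at 1.1.2]
3. cons(m(cons(0, 0), m(cons(m(cons(b, cons(b, b)), 0, cons(b, cons(b, 0))), cons(b, 0)), 0, 0), b), b)  →  cons(m(cons(0, 0), m(cons(cons(b, b), cons(b, 0)), 0, 0), b), b)   [R5 at 1.2.1.1]
4. cons(m(cons(0, 0), m(cons(cons(b, b), cons(b, 0)), 0, 0), b), b)  →  cons(m(cons(0, 0), b, b), b)   [R6 at 1.2]
5. cons(m(cons(0, 0), b, b), b)  →  cons(cons(0, 0), b)   [R4 at 1]

Reduce t₂ = cons(m(cons(0, 0), m(cons(m(b, 0, cons(cons(b, 0), cons(b, b))), cons(b, 0)), 0, 0), b), b):
1. cons(m(cons(0, 0), m(cons(m(b, 0, cons(cons(b, 0), cons(b, b))), cons(b, 0)), 0, 0), b), b)  →  cons(m(cons(0, 0), m(cons(cons(b, cons(b, 0)), cons(b, 0)), 0, 0), b), b)   [R2 at 1.2.1.1]
2. cons(m(cons(0, 0), m(cons(cons(b, cons(b, 0)), cons(b, 0)), 0, 0), b), b)  →  cons(m(cons(0, 0), b, b), b)   [R6 at 1.2]
3. cons(m(cons(0, 0), b, b), b)  →  cons(cons(0, 0), b)   [R4 at 1]

yes — NF(t₁) = cons(cons(0, 0), b), NF(t₂) = cons(cons(0, 0), b)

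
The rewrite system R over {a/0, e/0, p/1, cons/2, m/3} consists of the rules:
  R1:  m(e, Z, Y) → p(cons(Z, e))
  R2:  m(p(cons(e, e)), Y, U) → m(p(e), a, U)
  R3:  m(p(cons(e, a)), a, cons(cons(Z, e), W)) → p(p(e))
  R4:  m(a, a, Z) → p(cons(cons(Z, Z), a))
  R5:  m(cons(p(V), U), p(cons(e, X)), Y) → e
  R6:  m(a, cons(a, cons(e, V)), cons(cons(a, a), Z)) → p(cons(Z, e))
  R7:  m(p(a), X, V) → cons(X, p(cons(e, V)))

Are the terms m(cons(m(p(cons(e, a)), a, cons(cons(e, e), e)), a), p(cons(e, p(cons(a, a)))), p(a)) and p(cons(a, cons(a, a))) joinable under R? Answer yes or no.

Reduce t₁ = m(cons(m(p(cons(e, a)), a, cons(cons(e, e), e)), a), p(cons(e, p(cons(a, a)))), p(a)):
1. m(cons(m(p(cons(e, a)), a, cons(cons(e, e), e)), a), p(cons(e, p(cons(a, a)))), p(a))  →  m(cons(p(p(e)), a), p(cons(e, p(cons(a, a)))), p(a))   [R3 at 1.1]
2. m(cons(p(p(e)), a), p(cons(e, p(cons(a, a)))), p(a))  →  e   [R5 at ε]

Reduce t₂ = p(cons(a, cons(a, a))):

no — NF(t₁) = e, NF(t₂) = p(cons(a, cons(a, a)))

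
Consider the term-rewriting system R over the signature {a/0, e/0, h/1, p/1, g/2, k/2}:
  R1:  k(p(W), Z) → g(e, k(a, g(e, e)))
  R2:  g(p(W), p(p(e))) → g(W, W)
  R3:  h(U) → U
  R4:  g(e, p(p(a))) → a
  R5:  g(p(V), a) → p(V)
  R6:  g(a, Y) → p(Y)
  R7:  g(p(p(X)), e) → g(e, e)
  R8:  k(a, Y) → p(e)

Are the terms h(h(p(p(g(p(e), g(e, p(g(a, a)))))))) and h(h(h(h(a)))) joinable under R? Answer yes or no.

no — NF(t₁) = p(p(p(e))), NF(t₂) = a

Reduce t₁ = h(h(p(p(g(p(e), g(e, p(g(a, a)))))))):
1. h(h(p(p(g(p(e), g(e, p(g(a, a))))))))  →  h(p(p(g(p(e), g(e, p(g(a, a)))))))   [R3 at ε]
2. h(p(p(g(p(e), g(e, p(g(a, a)))))))  →  p(p(g(p(e), g(e, p(g(a, a))))))   [R3 at ε]
3. p(p(g(p(e), g(e, p(g(a, a))))))  →  p(p(g(p(e), g(e, p(p(a))))))   [R6 at 1.1.2.2.1]
4. p(p(g(p(e), g(e, p(p(a))))))  →  p(p(g(p(e), a)))   [R4 at 1.1.2]
5. p(p(g(p(e), a)))  →  p(p(p(e)))   [R5 at 1.1]

Reduce t₂ = h(h(h(h(a)))):
1. h(h(h(h(a))))  →  h(h(h(a)))   [R3 at ε]
2. h(h(h(a)))  →  h(h(a))   [R3 at ε]
3. h(h(a))  →  h(a)   [R3 at ε]
4. h(a)  →  a   [R3 at ε]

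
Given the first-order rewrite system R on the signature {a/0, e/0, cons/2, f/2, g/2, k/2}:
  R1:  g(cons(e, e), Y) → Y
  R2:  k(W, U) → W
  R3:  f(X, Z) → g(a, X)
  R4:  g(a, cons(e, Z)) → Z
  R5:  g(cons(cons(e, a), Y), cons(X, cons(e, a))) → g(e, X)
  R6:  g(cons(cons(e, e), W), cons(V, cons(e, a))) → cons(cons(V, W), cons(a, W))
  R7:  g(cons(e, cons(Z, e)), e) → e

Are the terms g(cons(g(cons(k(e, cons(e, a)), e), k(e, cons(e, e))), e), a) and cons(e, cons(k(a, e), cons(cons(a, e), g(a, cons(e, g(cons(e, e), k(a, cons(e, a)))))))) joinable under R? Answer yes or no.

no — NF(t₁) = a, NF(t₂) = cons(e, cons(a, cons(cons(a, e), a)))

Reduce t₁ = g(cons(g(cons(k(e, cons(e, a)), e), k(e, cons(e, e))), e), a):
1. g(cons(g(cons(k(e, cons(e, a)), e), k(e, cons(e, e))), e), a)  →  g(cons(g(cons(e, e), k(e, cons(e, e))), e), a)   [R2 at 1.1.1.1]
2. g(cons(g(cons(e, e), k(e, cons(e, e))), e), a)  →  g(cons(k(e, cons(e, e)), e), a)   [R1 at 1.1]
3. g(cons(k(e, cons(e, e)), e), a)  →  g(cons(e, e), a)   [R2 at 1.1]
4. g(cons(e, e), a)  →  a   [R1 at ε]

Reduce t₂ = cons(e, cons(k(a, e), cons(cons(a, e), g(a, cons(e, g(cons(e, e), k(a, cons(e, a)))))))):
1. cons(e, cons(k(a, e), cons(cons(a, e), g(a, cons(e, g(cons(e, e), k(a, cons(e, a))))))))  →  cons(e, cons(a, cons(cons(a, e), g(a, cons(e, g(cons(e, e), k(a, cons(e, a))))))))   [R2 at 2.1]
2. cons(e, cons(a, cons(cons(a, e), g(a, cons(e, g(cons(e, e), k(a, cons(e, a))))))))  →  cons(e, cons(a, cons(cons(a, e), g(cons(e, e), k(a, cons(e, a))))))   [R4 at 2.2.2]
3. cons(e, cons(a, cons(cons(a, e), g(cons(e, e), k(a, cons(e, a))))))  →  cons(e, cons(a, cons(cons(a, e), k(a, cons(e, a)))))   [R1 at 2.2.2]
4. cons(e, cons(a, cons(cons(a, e), k(a, cons(e, a)))))  →  cons(e, cons(a, cons(cons(a, e), a)))   [R2 at 2.2.2]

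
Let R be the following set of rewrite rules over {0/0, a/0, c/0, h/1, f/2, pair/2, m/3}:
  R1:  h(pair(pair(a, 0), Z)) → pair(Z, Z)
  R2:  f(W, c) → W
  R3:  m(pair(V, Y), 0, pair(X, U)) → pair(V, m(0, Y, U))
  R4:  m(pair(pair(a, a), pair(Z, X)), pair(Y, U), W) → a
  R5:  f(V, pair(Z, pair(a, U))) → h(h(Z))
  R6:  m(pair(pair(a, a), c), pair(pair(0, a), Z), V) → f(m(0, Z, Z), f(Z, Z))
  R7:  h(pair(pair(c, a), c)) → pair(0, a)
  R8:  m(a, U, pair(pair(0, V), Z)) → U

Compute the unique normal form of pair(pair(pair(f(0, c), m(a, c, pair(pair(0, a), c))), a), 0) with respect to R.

pair(pair(pair(0, c), a), 0)

1. pair(pair(pair(f(0, c), m(a, c, pair(pair(0, a), c))), a), 0)  →  pair(pair(pair(0, m(a, c, pair(pair(0, a), c))), a), 0)   [R2 at 1.1.1]
2. pair(pair(pair(0, m(a, c, pair(pair(0, a), c))), a), 0)  →  pair(pair(pair(0, c), a), 0)   [R8 at 1.1.2]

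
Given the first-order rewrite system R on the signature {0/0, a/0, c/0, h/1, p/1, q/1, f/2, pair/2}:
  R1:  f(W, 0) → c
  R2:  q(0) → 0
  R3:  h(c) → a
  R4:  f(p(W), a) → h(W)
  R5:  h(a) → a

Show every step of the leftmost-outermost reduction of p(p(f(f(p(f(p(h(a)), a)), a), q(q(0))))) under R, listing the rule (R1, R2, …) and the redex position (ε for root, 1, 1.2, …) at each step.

1. p(p(f(f(p(f(p(h(a)), a)), a), q(q(0)))))  →  p(p(f(h(f(p(h(a)), a)), q(q(0)))))   [R4 at 1.1.1]
2. p(p(f(h(f(p(h(a)), a)), q(q(0)))))  →  p(p(f(h(h(h(a))), q(q(0)))))   [R4 at 1.1.1.1]
3. p(p(f(h(h(h(a))), q(q(0)))))  →  p(p(f(h(h(a)), q(q(0)))))   [R5 at 1.1.1.1.1]
4. p(p(f(h(h(a)), q(q(0)))))  →  p(p(f(h(a), q(q(0)))))   [R5 at 1.1.1.1]
5. p(p(f(h(a), q(q(0)))))  →  p(p(f(a, q(q(0)))))   [R5 at 1.1.1]
6. p(p(f(a, q(q(0)))))  →  p(p(f(a, q(0))))   [R2 at 1.1.2.1]
7. p(p(f(a, q(0))))  →  p(p(f(a, 0)))   [R2 at 1.1.2]
8. p(p(f(a, 0)))  →  p(p(c))   [R1 at 1.1]

p(p(c))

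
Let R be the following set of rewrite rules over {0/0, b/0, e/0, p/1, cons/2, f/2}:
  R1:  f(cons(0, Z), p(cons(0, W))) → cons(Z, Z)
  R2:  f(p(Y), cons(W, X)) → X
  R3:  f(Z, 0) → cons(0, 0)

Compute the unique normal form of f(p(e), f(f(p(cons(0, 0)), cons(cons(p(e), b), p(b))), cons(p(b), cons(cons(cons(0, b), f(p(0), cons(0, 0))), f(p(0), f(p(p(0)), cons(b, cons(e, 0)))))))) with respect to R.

1. f(p(e), f(f(p(cons(0, 0)), cons(cons(p(e), b), p(b))), cons(p(b), cons(cons(cons(0, b), f(p(0), cons(0, 0))), f(p(0), f(p(p(0)), cons(b, cons(e, 0))))))))  →  f(p(e), f(p(b), cons(p(b), cons(cons(cons(0, b), f(p(0), cons(0, 0))), f(p(0), f(p(p(0)), cons(b, cons(e, 0))))))))   [R2 at 2.1]
2. f(p(e), f(p(b), cons(p(b), cons(cons(cons(0, b), f(p(0), cons(0, 0))), f(p(0), f(p(p(0)), cons(b, cons(e, 0))))))))  →  f(p(e), cons(cons(cons(0, b), f(p(0), cons(0, 0))), f(p(0), f(p(p(0)), cons(b, cons(e, 0))))))   [R2 at 2]
3. f(p(e), cons(cons(cons(0, b), f(p(0), cons(0, 0))), f(p(0), f(p(p(0)), cons(b, cons(e, 0))))))  →  f(p(0), f(p(p(0)), cons(b, cons(e, 0))))   [R2 at ε]
4. f(p(0), f(p(p(0)), cons(b, cons(e, 0))))  →  f(p(0), cons(e, 0))   [R2 at 2]
5. f(p(0), cons(e, 0))  →  0   [R2 at ε]

0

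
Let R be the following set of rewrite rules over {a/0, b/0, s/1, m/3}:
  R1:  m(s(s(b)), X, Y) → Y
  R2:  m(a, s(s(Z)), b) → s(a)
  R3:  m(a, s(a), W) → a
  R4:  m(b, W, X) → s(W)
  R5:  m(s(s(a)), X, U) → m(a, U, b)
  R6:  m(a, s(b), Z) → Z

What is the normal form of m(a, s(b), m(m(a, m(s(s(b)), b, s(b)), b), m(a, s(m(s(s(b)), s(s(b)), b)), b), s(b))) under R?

s(b)

1. m(a, s(b), m(m(a, m(s(s(b)), b, s(b)), b), m(a, s(m(s(s(b)), s(s(b)), b)), b), s(b)))  →  m(m(a, m(s(s(b)), b, s(b)), b), m(a, s(m(s(s(b)), s(s(b)), b)), b), s(b))   [R6 at ε]
2. m(m(a, m(s(s(b)), b, s(b)), b), m(a, s(m(s(s(b)), s(s(b)), b)), b), s(b))  →  m(m(a, s(b), b), m(a, s(m(s(s(b)), s(s(b)), b)), b), s(b))   [R1 at 1.2]
3. m(m(a, s(b), b), m(a, s(m(s(s(b)), s(s(b)), b)), b), s(b))  →  m(b, m(a, s(m(s(s(b)), s(s(b)), b)), b), s(b))   [R6 at 1]
4. m(b, m(a, s(m(s(s(b)), s(s(b)), b)), b), s(b))  →  s(m(a, s(m(s(s(b)), s(s(b)), b)), b))   [R4 at ε]
5. s(m(a, s(m(s(s(b)), s(s(b)), b)), b))  →  s(m(a, s(b), b))   [R1 at 1.2.1]
6. s(m(a, s(b), b))  →  s(b)   [R6 at 1]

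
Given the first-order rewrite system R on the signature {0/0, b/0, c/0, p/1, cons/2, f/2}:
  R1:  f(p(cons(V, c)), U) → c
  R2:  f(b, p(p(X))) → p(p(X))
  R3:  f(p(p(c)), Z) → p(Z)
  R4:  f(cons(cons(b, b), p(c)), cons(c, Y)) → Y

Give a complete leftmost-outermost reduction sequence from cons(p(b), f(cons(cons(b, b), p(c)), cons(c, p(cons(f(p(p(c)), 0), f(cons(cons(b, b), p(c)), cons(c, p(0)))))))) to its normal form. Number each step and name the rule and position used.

1. cons(p(b), f(cons(cons(b, b), p(c)), cons(c, p(cons(f(p(p(c)), 0), f(cons(cons(b, b), p(c)), cons(c, p(0))))))))  →  cons(p(b), p(cons(f(p(p(c)), 0), f(cons(cons(b, b), p(c)), cons(c, p(0))))))   [R4 at 2]
2. cons(p(b), p(cons(f(p(p(c)), 0), f(cons(cons(b, b), p(c)), cons(c, p(0))))))  →  cons(p(b), p(cons(p(0), f(cons(cons(b, b), p(c)), cons(c, p(0))))))   [R3 at 2.1.1]
3. cons(p(b), p(cons(p(0), f(cons(cons(b, b), p(c)), cons(c, p(0))))))  →  cons(p(b), p(cons(p(0), p(0))))   [R4 at 2.1.2]

cons(p(b), p(cons(p(0), p(0))))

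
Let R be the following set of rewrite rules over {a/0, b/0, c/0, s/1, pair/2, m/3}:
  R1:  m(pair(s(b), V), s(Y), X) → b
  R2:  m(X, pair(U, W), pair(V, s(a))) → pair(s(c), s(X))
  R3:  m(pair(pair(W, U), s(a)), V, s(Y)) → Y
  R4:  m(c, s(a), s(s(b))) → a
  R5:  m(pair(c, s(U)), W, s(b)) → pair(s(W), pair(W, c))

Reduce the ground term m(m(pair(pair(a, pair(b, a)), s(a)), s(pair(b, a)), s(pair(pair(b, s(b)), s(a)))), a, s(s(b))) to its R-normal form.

s(b)

1. m(m(pair(pair(a, pair(b, a)), s(a)), s(pair(b, a)), s(pair(pair(b, s(b)), s(a)))), a, s(s(b)))  →  m(pair(pair(b, s(b)), s(a)), a, s(s(b)))   [R3 at 1]
2. m(pair(pair(b, s(b)), s(a)), a, s(s(b)))  →  s(b)   [R3 at ε]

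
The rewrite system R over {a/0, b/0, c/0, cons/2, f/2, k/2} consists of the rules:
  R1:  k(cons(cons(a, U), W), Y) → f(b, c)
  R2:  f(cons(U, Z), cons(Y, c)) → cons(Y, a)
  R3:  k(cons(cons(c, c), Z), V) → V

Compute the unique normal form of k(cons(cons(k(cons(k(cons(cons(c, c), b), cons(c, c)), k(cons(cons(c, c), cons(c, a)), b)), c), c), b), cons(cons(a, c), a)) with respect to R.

cons(cons(a, c), a)

1. k(cons(cons(k(cons(k(cons(cons(c, c), b), cons(c, c)), k(cons(cons(c, c), cons(c, a)), b)), c), c), b), cons(cons(a, c), a))  →  k(cons(cons(k(cons(cons(c, c), k(cons(cons(c, c), cons(c, a)), b)), c), c), b), cons(cons(a, c), a))   [R3 at 1.1.1.1.1]
2. k(cons(cons(k(cons(cons(c, c), k(cons(cons(c, c), cons(c, a)), b)), c), c), b), cons(cons(a, c), a))  →  k(cons(cons(c, c), b), cons(cons(a, c), a))   [R3 at 1.1.1]
3. k(cons(cons(c, c), b), cons(cons(a, c), a))  →  cons(cons(a, c), a)   [R3 at ε]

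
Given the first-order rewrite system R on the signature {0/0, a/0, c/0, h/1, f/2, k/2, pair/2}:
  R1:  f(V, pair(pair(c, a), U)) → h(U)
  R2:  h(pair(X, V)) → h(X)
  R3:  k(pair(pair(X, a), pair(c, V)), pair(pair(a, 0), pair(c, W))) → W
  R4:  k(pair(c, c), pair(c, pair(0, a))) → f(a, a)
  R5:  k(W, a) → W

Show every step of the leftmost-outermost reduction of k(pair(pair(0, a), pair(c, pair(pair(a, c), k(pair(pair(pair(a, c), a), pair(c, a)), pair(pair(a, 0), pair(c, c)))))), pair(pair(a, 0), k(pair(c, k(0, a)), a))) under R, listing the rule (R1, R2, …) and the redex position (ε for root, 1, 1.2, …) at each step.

0

1. k(pair(pair(0, a), pair(c, pair(pair(a, c), k(pair(pair(pair(a, c), a), pair(c, a)), pair(pair(a, 0), pair(c, c)))))), pair(pair(a, 0), k(pair(c, k(0, a)), a)))  →  k(pair(pair(0, a), pair(c, pair(pair(a, c), c))), pair(pair(a, 0), k(pair(c, k(0, a)), a)))   [R3 at 1.2.2.2]
2. k(pair(pair(0, a), pair(c, pair(pair(a, c), c))), pair(pair(a, 0), k(pair(c, k(0, a)), a)))  →  k(pair(pair(0, a), pair(c, pair(pair(a, c), c))), pair(pair(a, 0), pair(c, k(0, a))))   [R5 at 2.2]
3. k(pair(pair(0, a), pair(c, pair(pair(a, c), c))), pair(pair(a, 0), pair(c, k(0, a))))  →  k(0, a)   [R3 at ε]
4. k(0, a)  →  0   [R5 at ε]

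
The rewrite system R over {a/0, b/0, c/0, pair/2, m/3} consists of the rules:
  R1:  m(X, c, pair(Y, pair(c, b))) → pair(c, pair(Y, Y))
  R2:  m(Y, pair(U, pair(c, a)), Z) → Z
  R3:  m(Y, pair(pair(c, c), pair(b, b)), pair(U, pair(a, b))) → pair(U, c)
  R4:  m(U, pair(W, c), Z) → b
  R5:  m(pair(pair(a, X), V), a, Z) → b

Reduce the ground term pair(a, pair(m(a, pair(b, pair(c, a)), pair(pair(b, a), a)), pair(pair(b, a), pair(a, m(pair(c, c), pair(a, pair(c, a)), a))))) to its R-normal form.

1. pair(a, pair(m(a, pair(b, pair(c, a)), pair(pair(b, a), a)), pair(pair(b, a), pair(a, m(pair(c, c), pair(a, pair(c, a)), a)))))  →  pair(a, pair(pair(pair(b, a), a), pair(pair(b, a), pair(a, m(pair(c, c), pair(a, pair(c, a)), a)))))   [R2 at 2.1]
2. pair(a, pair(pair(pair(b, a), a), pair(pair(b, a), pair(a, m(pair(c, c), pair(a, pair(c, a)), a)))))  →  pair(a, pair(pair(pair(b, a), a), pair(pair(b, a), pair(a, a))))   [R2 at 2.2.2.2]

pair(a, pair(pair(pair(b, a), a), pair(pair(b, a), pair(a, a))))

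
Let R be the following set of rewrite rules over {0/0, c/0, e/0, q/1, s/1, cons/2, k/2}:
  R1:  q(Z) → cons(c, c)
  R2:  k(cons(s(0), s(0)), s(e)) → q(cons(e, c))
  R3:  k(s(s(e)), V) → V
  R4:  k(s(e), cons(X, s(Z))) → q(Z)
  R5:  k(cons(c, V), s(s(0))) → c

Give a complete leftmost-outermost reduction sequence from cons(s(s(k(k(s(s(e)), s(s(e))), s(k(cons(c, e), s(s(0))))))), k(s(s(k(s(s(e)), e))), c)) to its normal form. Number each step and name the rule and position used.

1. cons(s(s(k(k(s(s(e)), s(s(e))), s(k(cons(c, e), s(s(0))))))), k(s(s(k(s(s(e)), e))), c))  →  cons(s(s(k(s(s(e)), s(k(cons(c, e), s(s(0))))))), k(s(s(k(s(s(e)), e))), c))   [R3 at 1.1.1.1]
2. cons(s(s(k(s(s(e)), s(k(cons(c, e), s(s(0))))))), k(s(s(k(s(s(e)), e))), c))  →  cons(s(s(s(k(cons(c, e), s(s(0)))))), k(s(s(k(s(s(e)), e))), c))   [R3 at 1.1.1]
3. cons(s(s(s(k(cons(c, e), s(s(0)))))), k(s(s(k(s(s(e)), e))), c))  →  cons(s(s(s(c))), k(s(s(k(s(s(e)), e))), c))   [R5 at 1.1.1.1]
4. cons(s(s(s(c))), k(s(s(k(s(s(e)), e))), c))  →  cons(s(s(s(c))), k(s(s(e)), c))   [R3 at 2.1.1.1]
5. cons(s(s(s(c))), k(s(s(e)), c))  →  cons(s(s(s(c))), c)   [R3 at 2]

cons(s(s(s(c))), c)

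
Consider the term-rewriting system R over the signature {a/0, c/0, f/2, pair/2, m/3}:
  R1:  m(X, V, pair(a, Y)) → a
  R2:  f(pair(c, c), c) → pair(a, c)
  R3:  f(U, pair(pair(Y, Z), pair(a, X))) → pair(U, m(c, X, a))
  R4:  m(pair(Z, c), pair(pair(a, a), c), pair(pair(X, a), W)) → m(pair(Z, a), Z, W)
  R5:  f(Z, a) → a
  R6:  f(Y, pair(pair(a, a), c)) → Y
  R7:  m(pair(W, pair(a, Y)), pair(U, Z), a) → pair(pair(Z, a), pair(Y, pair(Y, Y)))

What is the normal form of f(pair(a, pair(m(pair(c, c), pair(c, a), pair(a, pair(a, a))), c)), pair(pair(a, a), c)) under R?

1. f(pair(a, pair(m(pair(c, c), pair(c, a), pair(a, pair(a, a))), c)), pair(pair(a, a), c))  →  pair(a, pair(m(pair(c, c), pair(c, a), pair(a, pair(a, a))), c))   [R6 at ε]
2. pair(a, pair(m(pair(c, c), pair(c, a), pair(a, pair(a, a))), c))  →  pair(a, pair(a, c))   [R1 at 2.1]

pair(a, pair(a, c))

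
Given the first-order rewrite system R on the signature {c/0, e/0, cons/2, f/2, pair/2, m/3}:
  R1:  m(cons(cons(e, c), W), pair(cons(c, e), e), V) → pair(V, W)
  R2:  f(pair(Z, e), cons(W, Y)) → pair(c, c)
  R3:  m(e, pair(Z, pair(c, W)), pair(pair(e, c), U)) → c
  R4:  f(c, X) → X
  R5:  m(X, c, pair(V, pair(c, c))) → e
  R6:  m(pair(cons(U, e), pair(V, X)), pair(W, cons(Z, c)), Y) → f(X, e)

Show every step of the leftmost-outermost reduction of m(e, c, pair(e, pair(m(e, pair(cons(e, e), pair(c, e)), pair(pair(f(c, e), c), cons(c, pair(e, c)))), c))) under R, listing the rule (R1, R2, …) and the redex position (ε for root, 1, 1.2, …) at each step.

e

1. m(e, c, pair(e, pair(m(e, pair(cons(e, e), pair(c, e)), pair(pair(f(c, e), c), cons(c, pair(e, c)))), c)))  →  m(e, c, pair(e, pair(m(e, pair(cons(e, e), pair(c, e)), pair(pair(e, c), cons(c, pair(e, c)))), c)))   [R4 at 3.2.1.3.1.1]
2. m(e, c, pair(e, pair(m(e, pair(cons(e, e), pair(c, e)), pair(pair(e, c), cons(c, pair(e, c)))), c)))  →  m(e, c, pair(e, pair(c, c)))   [R3 at 3.2.1]
3. m(e, c, pair(e, pair(c, c)))  →  e   [R5 at ε]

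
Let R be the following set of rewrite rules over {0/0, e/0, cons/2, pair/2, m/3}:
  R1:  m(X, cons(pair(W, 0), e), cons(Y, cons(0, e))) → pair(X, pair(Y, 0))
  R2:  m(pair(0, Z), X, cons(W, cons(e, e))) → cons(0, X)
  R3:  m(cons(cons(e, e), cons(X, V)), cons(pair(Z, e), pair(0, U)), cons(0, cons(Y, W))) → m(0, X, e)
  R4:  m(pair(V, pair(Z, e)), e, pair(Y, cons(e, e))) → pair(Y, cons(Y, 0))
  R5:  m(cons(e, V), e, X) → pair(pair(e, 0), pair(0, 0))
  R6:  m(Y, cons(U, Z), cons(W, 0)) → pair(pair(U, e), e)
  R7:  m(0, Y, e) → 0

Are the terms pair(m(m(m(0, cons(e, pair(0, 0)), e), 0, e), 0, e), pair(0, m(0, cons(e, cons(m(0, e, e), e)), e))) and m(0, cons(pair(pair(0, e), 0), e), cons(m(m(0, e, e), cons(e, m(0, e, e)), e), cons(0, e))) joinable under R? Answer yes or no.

Reduce t₁ = pair(m(m(m(0, cons(e, pair(0, 0)), e), 0, e), 0, e), pair(0, m(0, cons(e, cons(m(0, e, e), e)), e))):
1. pair(m(m(m(0, cons(e, pair(0, 0)), e), 0, e), 0, e), pair(0, m(0, cons(e, cons(m(0, e, e), e)), e)))  →  pair(m(m(0, 0, e), 0, e), pair(0, m(0, cons(e, cons(m(0, e, e), e)), e)))   [R7 at 1.1.1]
2. pair(m(m(0, 0, e), 0, e), pair(0, m(0, cons(e, cons(m(0, e, e), e)), e)))  →  pair(m(0, 0, e), pair(0, m(0, cons(e, cons(m(0, e, e), e)), e)))   [R7 at 1.1]
3. pair(m(0, 0, e), pair(0, m(0, cons(e, cons(m(0, e, e), e)), e)))  →  pair(0, pair(0, m(0, cons(e, cons(m(0, e, e), e)), e)))   [R7 at 1]
4. pair(0, pair(0, m(0, cons(e, cons(m(0, e, e), e)), e)))  →  pair(0, pair(0, 0))   [R7 at 2.2]

Reduce t₂ = m(0, cons(pair(pair(0, e), 0), e), cons(m(m(0, e, e), cons(e, m(0, e, e)), e), cons(0, e))):
1. m(0, cons(pair(pair(0, e), 0), e), cons(m(m(0, e, e), cons(e, m(0, e, e)), e), cons(0, e)))  →  pair(0, pair(m(m(0, e, e), cons(e, m(0, e, e)), e), 0))   [R1 at ε]
2. pair(0, pair(m(m(0, e, e), cons(e, m(0, e, e)), e), 0))  →  pair(0, pair(m(0, cons(e, m(0, e, e)), e), 0))   [R7 at 2.1.1]
3. pair(0, pair(m(0, cons(e, m(0, e, e)), e), 0))  →  pair(0, pair(0, 0))   [R7 at 2.1]

yes — NF(t₁) = pair(0, pair(0, 0)), NF(t₂) = pair(0, pair(0, 0))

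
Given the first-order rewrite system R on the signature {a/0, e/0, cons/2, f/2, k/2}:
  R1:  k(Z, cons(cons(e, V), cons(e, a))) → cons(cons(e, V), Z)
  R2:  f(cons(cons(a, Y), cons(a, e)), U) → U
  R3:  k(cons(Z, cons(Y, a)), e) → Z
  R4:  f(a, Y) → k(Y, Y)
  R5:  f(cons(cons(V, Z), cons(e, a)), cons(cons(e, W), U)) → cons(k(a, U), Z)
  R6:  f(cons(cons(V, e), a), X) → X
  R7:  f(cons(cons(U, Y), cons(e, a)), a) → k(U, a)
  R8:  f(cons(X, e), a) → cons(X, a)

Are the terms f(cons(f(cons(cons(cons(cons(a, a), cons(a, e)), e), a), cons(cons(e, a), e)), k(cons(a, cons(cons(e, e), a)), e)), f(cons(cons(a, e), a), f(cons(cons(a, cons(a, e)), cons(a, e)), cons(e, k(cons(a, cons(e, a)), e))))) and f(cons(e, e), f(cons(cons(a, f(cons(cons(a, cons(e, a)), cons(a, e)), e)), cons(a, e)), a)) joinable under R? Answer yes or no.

Reduce t₁ = f(cons(f(cons(cons(cons(cons(a, a), cons(a, e)), e), a), cons(cons(e, a), e)), k(cons(a, cons(cons(e, e), a)), e)), f(cons(cons(a, e), a), f(cons(cons(a, cons(a, e)), cons(a, e)), cons(e, k(cons(a, cons(e, a)), e))))):
1. f(cons(f(cons(cons(cons(cons(a, a), cons(a, e)), e), a), cons(cons(e, a), e)), k(cons(a, cons(cons(e, e), a)), e)), f(cons(cons(a, e), a), f(cons(cons(a, cons(a, e)), cons(a, e)), cons(e, k(cons(a, cons(e, a)), e)))))  →  f(cons(cons(cons(e, a), e), k(cons(a, cons(cons(e, e), a)), e)), f(cons(cons(a, e), a), f(cons(cons(a, cons(a, e)), cons(a, e)), cons(e, k(cons(a, cons(e, a)), e)))))   [R6 at 1.1]
2. f(cons(cons(cons(e, a), e), k(cons(a, cons(cons(e, e), a)), e)), f(cons(cons(a, e), a), f(cons(cons(a, cons(a, e)), cons(a, e)), cons(e, k(cons(a, cons(e, a)), e)))))  →  f(cons(cons(cons(e, a), e), a), f(cons(cons(a, e), a), f(cons(cons(a, cons(a, e)), cons(a, e)), cons(e, k(cons(a, cons(e, a)), e)))))   [R3 at 1.2]
3. f(cons(cons(cons(e, a), e), a), f(cons(cons(a, e), a), f(cons(cons(a, cons(a, e)), cons(a, e)), cons(e, k(cons(a, cons(e, a)), e)))))  →  f(cons(cons(a, e), a), f(cons(cons(a, cons(a, e)), cons(a, e)), cons(e, k(cons(a, cons(e, a)), e))))   [R6 at ε]
4. f(cons(cons(a, e), a), f(cons(cons(a, cons(a, e)), cons(a, e)), cons(e, k(cons(a, cons(e, a)), e))))  →  f(cons(cons(a, cons(a, e)), cons(a, e)), cons(e, k(cons(a, cons(e, a)), e)))   [R6 at ε]
5. f(cons(cons(a, cons(a, e)), cons(a, e)), cons(e, k(cons(a, cons(e, a)), e)))  →  cons(e, k(cons(a, cons(e, a)), e))   [R2 at ε]
6. cons(e, k(cons(a, cons(e, a)), e))  →  cons(e, a)   [R3 at 2]

Reduce t₂ = f(cons(e, e), f(cons(cons(a, f(cons(cons(a, cons(e, a)), cons(a, e)), e)), cons(a, e)), a)):
1. f(cons(e, e), f(cons(cons(a, f(cons(cons(a, cons(e, a)), cons(a, e)), e)), cons(a, e)), a))  →  f(cons(e, e), a)   [R2 at 2]
2. f(cons(e, e), a)  →  cons(e, a)   [R8 at ε]

yes — NF(t₁) = cons(e, a), NF(t₂) = cons(e, a)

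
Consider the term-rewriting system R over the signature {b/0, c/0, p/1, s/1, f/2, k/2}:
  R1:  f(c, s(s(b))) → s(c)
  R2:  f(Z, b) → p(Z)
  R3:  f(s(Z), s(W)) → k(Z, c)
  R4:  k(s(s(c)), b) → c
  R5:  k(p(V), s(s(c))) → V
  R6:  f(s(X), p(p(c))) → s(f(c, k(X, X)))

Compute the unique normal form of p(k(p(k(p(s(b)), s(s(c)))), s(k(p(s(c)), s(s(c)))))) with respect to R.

1. p(k(p(k(p(s(b)), s(s(c)))), s(k(p(s(c)), s(s(c))))))  →  p(k(p(s(b)), s(k(p(s(c)), s(s(c))))))   [R5 at 1.1.1]
2. p(k(p(s(b)), s(k(p(s(c)), s(s(c))))))  →  p(k(p(s(b)), s(s(c))))   [R5 at 1.2.1]
3. p(k(p(s(b)), s(s(c))))  →  p(s(b))   [R5 at 1]

p(s(b))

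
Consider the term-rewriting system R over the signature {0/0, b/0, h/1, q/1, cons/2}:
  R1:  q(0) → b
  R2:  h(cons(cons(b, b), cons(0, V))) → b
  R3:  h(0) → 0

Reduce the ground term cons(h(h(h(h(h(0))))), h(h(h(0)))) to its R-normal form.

cons(0, 0)

1. cons(h(h(h(h(h(0))))), h(h(h(0))))  →  cons(h(h(h(h(0)))), h(h(h(0))))   [R3 at 1.1.1.1.1]
2. cons(h(h(h(h(0)))), h(h(h(0))))  →  cons(h(h(h(0))), h(h(h(0))))   [R3 at 1.1.1.1]
3. cons(h(h(h(0))), h(h(h(0))))  →  cons(h(h(0)), h(h(h(0))))   [R3 at 1.1.1]
4. cons(h(h(0)), h(h(h(0))))  →  cons(h(0), h(h(h(0))))   [R3 at 1.1]
5. cons(h(0), h(h(h(0))))  →  cons(0, h(h(h(0))))   [R3 at 1]
6. cons(0, h(h(h(0))))  →  cons(0, h(h(0)))   [R3 at 2.1.1]
7. cons(0, h(h(0)))  →  cons(0, h(0))   [R3 at 2.1]
8. cons(0, h(0))  →  cons(0, 0)   [R3 at 2]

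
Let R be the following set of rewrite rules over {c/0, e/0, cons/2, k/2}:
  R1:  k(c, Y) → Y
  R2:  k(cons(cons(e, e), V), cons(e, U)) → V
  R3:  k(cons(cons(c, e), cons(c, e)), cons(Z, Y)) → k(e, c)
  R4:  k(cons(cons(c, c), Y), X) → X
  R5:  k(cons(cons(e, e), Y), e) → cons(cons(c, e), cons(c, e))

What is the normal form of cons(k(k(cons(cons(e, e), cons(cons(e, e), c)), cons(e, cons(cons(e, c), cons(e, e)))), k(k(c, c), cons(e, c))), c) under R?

1. cons(k(k(cons(cons(e, e), cons(cons(e, e), c)), cons(e, cons(cons(e, c), cons(e, e)))), k(k(c, c), cons(e, c))), c)  →  cons(k(cons(cons(e, e), c), k(k(c, c), cons(e, c))), c)   [R2 at 1.1]
2. cons(k(cons(cons(e, e), c), k(k(c, c), cons(e, c))), c)  →  cons(k(cons(cons(e, e), c), k(c, cons(e, c))), c)   [R1 at 1.2.1]
3. cons(k(cons(cons(e, e), c), k(c, cons(e, c))), c)  →  cons(k(cons(cons(e, e), c), cons(e, c)), c)   [R1 at 1.2]
4. cons(k(cons(cons(e, e), c), cons(e, c)), c)  →  cons(c, c)   [R2 at 1]

cons(c, c)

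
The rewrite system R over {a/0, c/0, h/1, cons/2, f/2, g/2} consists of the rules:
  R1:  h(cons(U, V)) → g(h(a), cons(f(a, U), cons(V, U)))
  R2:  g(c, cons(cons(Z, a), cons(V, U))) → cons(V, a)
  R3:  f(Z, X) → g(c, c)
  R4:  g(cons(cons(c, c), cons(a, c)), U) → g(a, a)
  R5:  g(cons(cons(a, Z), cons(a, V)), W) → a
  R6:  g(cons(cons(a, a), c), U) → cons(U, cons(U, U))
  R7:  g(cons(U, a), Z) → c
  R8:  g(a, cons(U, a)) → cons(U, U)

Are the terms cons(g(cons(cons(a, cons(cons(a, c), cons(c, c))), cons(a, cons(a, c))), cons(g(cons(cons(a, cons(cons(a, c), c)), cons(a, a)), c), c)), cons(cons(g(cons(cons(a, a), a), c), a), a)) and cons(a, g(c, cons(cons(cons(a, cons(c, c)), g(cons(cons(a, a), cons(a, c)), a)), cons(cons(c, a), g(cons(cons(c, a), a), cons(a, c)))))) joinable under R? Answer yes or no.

Reduce t₁ = cons(g(cons(cons(a, cons(cons(a, c), cons(c, c))), cons(a, cons(a, c))), cons(g(cons(cons(a, cons(cons(a, c), c)), cons(a, a)), c), c)), cons(cons(g(cons(cons(a, a), a), c), a), a)):
1. cons(g(cons(cons(a, cons(cons(a, c), cons(c, c))), cons(a, cons(a, c))), cons(g(cons(cons(a, cons(cons(a, c), c)), cons(a, a)), c), c)), cons(cons(g(cons(cons(a, a), a), c), a), a))  →  cons(a, cons(cons(g(cons(cons(a, a), a), c), a), a))   [R5 at 1]
2. cons(a, cons(cons(g(cons(cons(a, a), a), c), a), a))  →  cons(a, cons(cons(c, a), a))   [R7 at 2.1.1]

Reduce t₂ = cons(a, g(c, cons(cons(cons(a, cons(c, c)), g(cons(cons(a, a), cons(a, c)), a)), cons(cons(c, a), g(cons(cons(c, a), a), cons(a, c)))))):
1. cons(a, g(c, cons(cons(cons(a, cons(c, c)), g(cons(cons(a, a), cons(a, c)), a)), cons(cons(c, a), g(cons(cons(c, a), a), cons(a, c))))))  →  cons(a, g(c, cons(cons(cons(a, cons(c, c)), a), cons(cons(c, a), g(cons(cons(c, a), a), cons(a, c))))))   [R5 at 2.2.1.2]
2. cons(a, g(c, cons(cons(cons(a, cons(c, c)), a), cons(cons(c, a), g(cons(cons(c, a), a), cons(a, c))))))  →  cons(a, cons(cons(c, a), a))   [R2 at 2]

yes — NF(t₁) = cons(a, cons(cons(c, a), a)), NF(t₂) = cons(a, cons(cons(c, a), a))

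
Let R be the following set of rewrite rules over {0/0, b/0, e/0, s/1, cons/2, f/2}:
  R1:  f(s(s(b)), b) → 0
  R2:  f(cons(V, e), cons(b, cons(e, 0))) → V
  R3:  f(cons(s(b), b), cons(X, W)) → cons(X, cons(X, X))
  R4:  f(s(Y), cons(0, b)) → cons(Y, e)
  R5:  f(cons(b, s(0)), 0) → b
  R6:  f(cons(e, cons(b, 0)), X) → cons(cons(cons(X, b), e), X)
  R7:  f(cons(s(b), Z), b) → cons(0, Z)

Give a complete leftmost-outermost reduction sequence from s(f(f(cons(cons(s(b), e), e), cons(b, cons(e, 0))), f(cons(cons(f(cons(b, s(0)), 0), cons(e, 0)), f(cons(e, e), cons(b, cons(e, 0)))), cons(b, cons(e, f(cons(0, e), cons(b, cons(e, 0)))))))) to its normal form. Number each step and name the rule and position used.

s(s(b))

1. s(f(f(cons(cons(s(b), e), e), cons(b, cons(e, 0))), f(cons(cons(f(cons(b, s(0)), 0), cons(e, 0)), f(cons(e, e), cons(b, cons(e, 0)))), cons(b, cons(e, f(cons(0, e), cons(b, cons(e, 0))))))))  →  s(f(cons(s(b), e), f(cons(cons(f(cons(b, s(0)), 0), cons(e, 0)), f(cons(e, e), cons(b, cons(e, 0)))), cons(b, cons(e, f(cons(0, e), cons(b, cons(e, 0))))))))   [R2 at 1.1]
2. s(f(cons(s(b), e), f(cons(cons(f(cons(b, s(0)), 0), cons(e, 0)), f(cons(e, e), cons(b, cons(e, 0)))), cons(b, cons(e, f(cons(0, e), cons(b, cons(e, 0))))))))  →  s(f(cons(s(b), e), f(cons(cons(b, cons(e, 0)), f(cons(e, e), cons(b, cons(e, 0)))), cons(b, cons(e, f(cons(0, e), cons(b, cons(e, 0))))))))   [R5 at 1.2.1.1.1]
3. s(f(cons(s(b), e), f(cons(cons(b, cons(e, 0)), f(cons(e, e), cons(b, cons(e, 0)))), cons(b, cons(e, f(cons(0, e), cons(b, cons(e, 0))))))))  →  s(f(cons(s(b), e), f(cons(cons(b, cons(e, 0)), e), cons(b, cons(e, f(cons(0, e), cons(b, cons(e, 0))))))))   [R2 at 1.2.1.2]
4. s(f(cons(s(b), e), f(cons(cons(b, cons(e, 0)), e), cons(b, cons(e, f(cons(0, e), cons(b, cons(e, 0))))))))  →  s(f(cons(s(b), e), f(cons(cons(b, cons(e, 0)), e), cons(b, cons(e, 0)))))   [R2 at 1.2.2.2.2]
5. s(f(cons(s(b), e), f(cons(cons(b, cons(e, 0)), e), cons(b, cons(e, 0)))))  →  s(f(cons(s(b), e), cons(b, cons(e, 0))))   [R2 at 1.2]
6. s(f(cons(s(b), e), cons(b, cons(e, 0))))  →  s(s(b))   [R2 at 1]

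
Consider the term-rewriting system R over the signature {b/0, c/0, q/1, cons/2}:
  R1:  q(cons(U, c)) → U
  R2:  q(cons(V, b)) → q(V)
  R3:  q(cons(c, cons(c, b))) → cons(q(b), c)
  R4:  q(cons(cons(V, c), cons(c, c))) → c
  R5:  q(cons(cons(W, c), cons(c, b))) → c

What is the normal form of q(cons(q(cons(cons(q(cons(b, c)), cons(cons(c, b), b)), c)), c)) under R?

1. q(cons(q(cons(cons(q(cons(b, c)), cons(cons(c, b), b)), c)), c))  →  q(cons(cons(q(cons(b, c)), cons(cons(c, b), b)), c))   [R1 at ε]
2. q(cons(cons(q(cons(b, c)), cons(cons(c, b), b)), c))  →  cons(q(cons(b, c)), cons(cons(c, b), b))   [R1 at ε]
3. cons(q(cons(b, c)), cons(cons(c, b), b))  →  cons(b, cons(cons(c, b), b))   [R1 at 1]

cons(b, cons(cons(c, b), b))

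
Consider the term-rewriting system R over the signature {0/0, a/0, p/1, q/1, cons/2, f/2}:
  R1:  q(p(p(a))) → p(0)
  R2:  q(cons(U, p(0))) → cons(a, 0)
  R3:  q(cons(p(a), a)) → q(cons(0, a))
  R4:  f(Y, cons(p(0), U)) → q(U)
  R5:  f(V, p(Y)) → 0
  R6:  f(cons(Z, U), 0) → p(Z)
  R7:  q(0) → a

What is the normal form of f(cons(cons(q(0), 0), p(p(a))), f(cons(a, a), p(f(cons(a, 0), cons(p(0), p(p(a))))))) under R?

1. f(cons(cons(q(0), 0), p(p(a))), f(cons(a, a), p(f(cons(a, 0), cons(p(0), p(p(a)))))))  →  f(cons(cons(a, 0), p(p(a))), f(cons(a, a), p(f(cons(a, 0), cons(p(0), p(p(a)))))))   [R7 at 1.1.1]
2. f(cons(cons(a, 0), p(p(a))), f(cons(a, a), p(f(cons(a, 0), cons(p(0), p(p(a)))))))  →  f(cons(cons(a, 0), p(p(a))), 0)   [R5 at 2]
3. f(cons(cons(a, 0), p(p(a))), 0)  →  p(cons(a, 0))   [R6 at ε]

p(cons(a, 0))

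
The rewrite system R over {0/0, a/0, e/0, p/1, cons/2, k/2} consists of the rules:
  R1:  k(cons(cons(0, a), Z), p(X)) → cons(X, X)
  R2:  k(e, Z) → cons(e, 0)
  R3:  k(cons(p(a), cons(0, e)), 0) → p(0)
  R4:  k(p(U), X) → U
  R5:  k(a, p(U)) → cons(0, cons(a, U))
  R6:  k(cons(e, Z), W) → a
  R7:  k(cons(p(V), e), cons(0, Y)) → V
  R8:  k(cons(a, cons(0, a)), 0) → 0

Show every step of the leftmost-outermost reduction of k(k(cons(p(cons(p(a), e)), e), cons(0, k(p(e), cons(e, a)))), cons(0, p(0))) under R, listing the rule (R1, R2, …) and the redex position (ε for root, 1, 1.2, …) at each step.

1. k(k(cons(p(cons(p(a), e)), e), cons(0, k(p(e), cons(e, a)))), cons(0, p(0)))  →  k(cons(p(a), e), cons(0, p(0)))   [R7 at 1]
2. k(cons(p(a), e), cons(0, p(0)))  →  a   [R7 at ε]

a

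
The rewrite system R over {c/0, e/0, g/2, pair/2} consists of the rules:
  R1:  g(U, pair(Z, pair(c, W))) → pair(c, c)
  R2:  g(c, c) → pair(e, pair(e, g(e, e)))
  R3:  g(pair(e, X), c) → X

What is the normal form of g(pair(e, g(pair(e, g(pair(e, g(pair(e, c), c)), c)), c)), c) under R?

1. g(pair(e, g(pair(e, g(pair(e, g(pair(e, c), c)), c)), c)), c)  →  g(pair(e, g(pair(e, g(pair(e, c), c)), c)), c)   [R3 at ε]
2. g(pair(e, g(pair(e, g(pair(e, c), c)), c)), c)  →  g(pair(e, g(pair(e, c), c)), c)   [R3 at ε]
3. g(pair(e, g(pair(e, c), c)), c)  →  g(pair(e, c), c)   [R3 at ε]
4. g(pair(e, c), c)  →  c   [R3 at ε]

c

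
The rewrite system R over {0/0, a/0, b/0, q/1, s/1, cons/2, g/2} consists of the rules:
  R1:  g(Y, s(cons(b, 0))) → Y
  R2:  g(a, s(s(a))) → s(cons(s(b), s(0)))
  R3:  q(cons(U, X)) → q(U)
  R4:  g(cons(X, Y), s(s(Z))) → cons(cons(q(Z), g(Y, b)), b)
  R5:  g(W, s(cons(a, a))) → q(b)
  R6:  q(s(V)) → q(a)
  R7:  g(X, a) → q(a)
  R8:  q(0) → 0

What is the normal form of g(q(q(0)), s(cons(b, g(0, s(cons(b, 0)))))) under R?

0

1. g(q(q(0)), s(cons(b, g(0, s(cons(b, 0))))))  →  g(q(0), s(cons(b, g(0, s(cons(b, 0))))))   [R8 at 1.1]
2. g(q(0), s(cons(b, g(0, s(cons(b, 0))))))  →  g(0, s(cons(b, g(0, s(cons(b, 0))))))   [R8 at 1]
3. g(0, s(cons(b, g(0, s(cons(b, 0))))))  →  g(0, s(cons(b, 0)))   [R1 at 2.1.2]
4. g(0, s(cons(b, 0)))  →  0   [R1 at ε]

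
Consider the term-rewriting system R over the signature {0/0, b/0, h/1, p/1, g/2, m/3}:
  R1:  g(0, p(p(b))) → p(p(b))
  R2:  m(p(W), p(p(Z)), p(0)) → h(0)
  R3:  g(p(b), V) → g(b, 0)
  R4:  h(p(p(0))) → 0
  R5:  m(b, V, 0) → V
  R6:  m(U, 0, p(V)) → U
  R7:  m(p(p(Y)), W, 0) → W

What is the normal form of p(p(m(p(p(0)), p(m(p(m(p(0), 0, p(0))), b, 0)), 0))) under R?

p(p(p(b)))

1. p(p(m(p(p(0)), p(m(p(m(p(0), 0, p(0))), b, 0)), 0)))  →  p(p(p(m(p(m(p(0), 0, p(0))), b, 0))))   [R7 at 1.1]
2. p(p(p(m(p(m(p(0), 0, p(0))), b, 0))))  →  p(p(p(m(p(p(0)), b, 0))))   [R6 at 1.1.1.1.1]
3. p(p(p(m(p(p(0)), b, 0))))  →  p(p(p(b)))   [R7 at 1.1.1]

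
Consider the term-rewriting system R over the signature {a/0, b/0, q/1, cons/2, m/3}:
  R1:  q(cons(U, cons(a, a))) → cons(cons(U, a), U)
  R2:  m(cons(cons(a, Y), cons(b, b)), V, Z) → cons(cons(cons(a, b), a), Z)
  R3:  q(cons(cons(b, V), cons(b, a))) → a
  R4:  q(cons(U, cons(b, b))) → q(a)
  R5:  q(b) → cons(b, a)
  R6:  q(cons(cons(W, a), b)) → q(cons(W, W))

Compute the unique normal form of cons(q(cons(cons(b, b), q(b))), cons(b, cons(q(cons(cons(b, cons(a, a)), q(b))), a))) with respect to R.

cons(a, cons(b, cons(a, a)))

1. cons(q(cons(cons(b, b), q(b))), cons(b, cons(q(cons(cons(b, cons(a, a)), q(b))), a)))  →  cons(q(cons(cons(b, b), cons(b, a))), cons(b, cons(q(cons(cons(b, cons(a, a)), q(b))), a)))   [R5 at 1.1.2]
2. cons(q(cons(cons(b, b), cons(b, a))), cons(b, cons(q(cons(cons(b, cons(a, a)), q(b))), a)))  →  cons(a, cons(b, cons(q(cons(cons(b, cons(a, a)), q(b))), a)))   [R3 at 1]
3. cons(a, cons(b, cons(q(cons(cons(b, cons(a, a)), q(b))), a)))  →  cons(a, cons(b, cons(q(cons(cons(b, cons(a, a)), cons(b, a))), a)))   [R5 at 2.2.1.1.2]
4. cons(a, cons(b, cons(q(cons(cons(b, cons(a, a)), cons(b, a))), a)))  →  cons(a, cons(b, cons(a, a)))   [R3 at 2.2.1]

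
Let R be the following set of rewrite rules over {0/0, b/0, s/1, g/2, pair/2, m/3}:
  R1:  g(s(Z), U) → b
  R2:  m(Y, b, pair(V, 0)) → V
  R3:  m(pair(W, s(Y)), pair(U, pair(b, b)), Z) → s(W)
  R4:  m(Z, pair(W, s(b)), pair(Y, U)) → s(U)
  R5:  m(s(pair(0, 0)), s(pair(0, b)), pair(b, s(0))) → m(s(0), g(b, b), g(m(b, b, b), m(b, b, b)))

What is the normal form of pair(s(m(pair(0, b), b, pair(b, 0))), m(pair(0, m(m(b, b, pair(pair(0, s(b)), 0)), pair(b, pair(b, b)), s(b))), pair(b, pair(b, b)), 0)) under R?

pair(s(b), s(0))

1. pair(s(m(pair(0, b), b, pair(b, 0))), m(pair(0, m(m(b, b, pair(pair(0, s(b)), 0)), pair(b, pair(b, b)), s(b))), pair(b, pair(b, b)), 0))  →  pair(s(b), m(pair(0, m(m(b, b, pair(pair(0, s(b)), 0)), pair(b, pair(b, b)), s(b))), pair(b, pair(b, b)), 0))   [R2 at 1.1]
2. pair(s(b), m(pair(0, m(m(b, b, pair(pair(0, s(b)), 0)), pair(b, pair(b, b)), s(b))), pair(b, pair(b, b)), 0))  →  pair(s(b), m(pair(0, m(pair(0, s(b)), pair(b, pair(b, b)), s(b))), pair(b, pair(b, b)), 0))   [R2 at 2.1.2.1]
3. pair(s(b), m(pair(0, m(pair(0, s(b)), pair(b, pair(b, b)), s(b))), pair(b, pair(b, b)), 0))  →  pair(s(b), m(pair(0, s(0)), pair(b, pair(b, b)), 0))   [R3 at 2.1.2]
4. pair(s(b), m(pair(0, s(0)), pair(b, pair(b, b)), 0))  →  pair(s(b), s(0))   [R3 at 2]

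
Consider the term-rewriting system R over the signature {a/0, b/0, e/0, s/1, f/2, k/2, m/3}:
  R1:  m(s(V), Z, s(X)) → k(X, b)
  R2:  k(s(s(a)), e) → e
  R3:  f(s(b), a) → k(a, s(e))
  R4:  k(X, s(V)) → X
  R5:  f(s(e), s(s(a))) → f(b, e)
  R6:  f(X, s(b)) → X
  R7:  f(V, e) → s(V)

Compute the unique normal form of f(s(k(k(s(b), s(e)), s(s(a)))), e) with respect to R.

s(s(s(b)))

1. f(s(k(k(s(b), s(e)), s(s(a)))), e)  →  s(s(k(k(s(b), s(e)), s(s(a)))))   [R7 at ε]
2. s(s(k(k(s(b), s(e)), s(s(a)))))  →  s(s(k(s(b), s(e))))   [R4 at 1.1]
3. s(s(k(s(b), s(e))))  →  s(s(s(b)))   [R4 at 1.1]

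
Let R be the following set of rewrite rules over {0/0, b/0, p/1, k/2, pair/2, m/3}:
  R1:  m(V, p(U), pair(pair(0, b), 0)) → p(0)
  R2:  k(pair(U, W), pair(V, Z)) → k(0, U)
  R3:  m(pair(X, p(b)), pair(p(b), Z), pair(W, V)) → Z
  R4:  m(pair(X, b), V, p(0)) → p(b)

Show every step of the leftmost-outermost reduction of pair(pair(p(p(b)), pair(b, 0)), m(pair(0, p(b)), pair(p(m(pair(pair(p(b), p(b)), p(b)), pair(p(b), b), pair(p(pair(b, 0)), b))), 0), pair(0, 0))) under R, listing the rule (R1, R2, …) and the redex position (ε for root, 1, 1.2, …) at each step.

pair(pair(p(p(b)), pair(b, 0)), 0)

1. pair(pair(p(p(b)), pair(b, 0)), m(pair(0, p(b)), pair(p(m(pair(pair(p(b), p(b)), p(b)), pair(p(b), b), pair(p(pair(b, 0)), b))), 0), pair(0, 0)))  →  pair(pair(p(p(b)), pair(b, 0)), m(pair(0, p(b)), pair(p(b), 0), pair(0, 0)))   [R3 at 2.2.1.1]
2. pair(pair(p(p(b)), pair(b, 0)), m(pair(0, p(b)), pair(p(b), 0), pair(0, 0)))  →  pair(pair(p(p(b)), pair(b, 0)), 0)   [R3 at 2]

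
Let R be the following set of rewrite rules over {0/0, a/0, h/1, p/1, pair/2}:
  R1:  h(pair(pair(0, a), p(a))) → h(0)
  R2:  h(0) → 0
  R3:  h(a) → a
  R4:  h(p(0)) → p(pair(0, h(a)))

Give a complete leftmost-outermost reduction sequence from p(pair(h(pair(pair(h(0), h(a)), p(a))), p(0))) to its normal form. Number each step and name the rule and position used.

1. p(pair(h(pair(pair(h(0), h(a)), p(a))), p(0)))  →  p(pair(h(pair(pair(0, h(a)), p(a))), p(0)))   [R2 at 1.1.1.1.1]
2. p(pair(h(pair(pair(0, h(a)), p(a))), p(0)))  →  p(pair(h(pair(pair(0, a), p(a))), p(0)))   [R3 at 1.1.1.1.2]
3. p(pair(h(pair(pair(0, a), p(a))), p(0)))  →  p(pair(h(0), p(0)))   [R1 at 1.1]
4. p(pair(h(0), p(0)))  →  p(pair(0, p(0)))   [R2 at 1.1]

p(pair(0, p(0)))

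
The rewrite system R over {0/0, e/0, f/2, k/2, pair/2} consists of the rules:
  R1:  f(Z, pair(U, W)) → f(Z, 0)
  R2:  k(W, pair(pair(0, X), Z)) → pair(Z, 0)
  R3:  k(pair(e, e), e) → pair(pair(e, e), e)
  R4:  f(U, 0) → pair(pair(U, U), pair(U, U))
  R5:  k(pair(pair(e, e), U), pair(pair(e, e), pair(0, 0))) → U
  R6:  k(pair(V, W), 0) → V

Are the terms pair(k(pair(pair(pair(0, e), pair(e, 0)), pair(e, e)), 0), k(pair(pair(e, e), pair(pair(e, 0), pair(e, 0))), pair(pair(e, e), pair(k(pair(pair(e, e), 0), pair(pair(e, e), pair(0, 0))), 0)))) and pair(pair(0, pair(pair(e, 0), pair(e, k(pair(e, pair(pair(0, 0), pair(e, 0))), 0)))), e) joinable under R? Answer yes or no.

no — NF(t₁) = pair(pair(pair(0, e), pair(e, 0)), pair(pair(e, 0), pair(e, 0))), NF(t₂) = pair(pair(0, pair(pair(e, 0), pair(e, e))), e)

Reduce t₁ = pair(k(pair(pair(pair(0, e), pair(e, 0)), pair(e, e)), 0), k(pair(pair(e, e), pair(pair(e, 0), pair(e, 0))), pair(pair(e, e), pair(k(pair(pair(e, e), 0), pair(pair(e, e), pair(0, 0))), 0)))):
1. pair(k(pair(pair(pair(0, e), pair(e, 0)), pair(e, e)), 0), k(pair(pair(e, e), pair(pair(e, 0), pair(e, 0))), pair(pair(e, e), pair(k(pair(pair(e, e), 0), pair(pair(e, e), pair(0, 0))), 0))))  →  pair(pair(pair(0, e), pair(e, 0)), k(pair(pair(e, e), pair(pair(e, 0), pair(e, 0))), pair(pair(e, e), pair(k(pair(pair(e, e), 0), pair(pair(e, e), pair(0, 0))), 0))))   [R6 at 1]
2. pair(pair(pair(0, e), pair(e, 0)), k(pair(pair(e, e), pair(pair(e, 0), pair(e, 0))), pair(pair(e, e), pair(k(pair(pair(e, e), 0), pair(pair(e, e), pair(0, 0))), 0))))  →  pair(pair(pair(0, e), pair(e, 0)), k(pair(pair(e, e), pair(pair(e, 0), pair(e, 0))), pair(pair(e, e), pair(0, 0))))   [R5 at 2.2.2.1]
3. pair(pair(pair(0, e), pair(e, 0)), k(pair(pair(e, e), pair(pair(e, 0), pair(e, 0))), pair(pair(e, e), pair(0, 0))))  →  pair(pair(pair(0, e), pair(e, 0)), pair(pair(e, 0), pair(e, 0)))   [R5 at 2]

Reduce t₂ = pair(pair(0, pair(pair(e, 0), pair(e, k(pair(e, pair(pair(0, 0), pair(e, 0))), 0)))), e):
1. pair(pair(0, pair(pair(e, 0), pair(e, k(pair(e, pair(pair(0, 0), pair(e, 0))), 0)))), e)  →  pair(pair(0, pair(pair(e, 0), pair(e, e))), e)   [R6 at 1.2.2.2]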